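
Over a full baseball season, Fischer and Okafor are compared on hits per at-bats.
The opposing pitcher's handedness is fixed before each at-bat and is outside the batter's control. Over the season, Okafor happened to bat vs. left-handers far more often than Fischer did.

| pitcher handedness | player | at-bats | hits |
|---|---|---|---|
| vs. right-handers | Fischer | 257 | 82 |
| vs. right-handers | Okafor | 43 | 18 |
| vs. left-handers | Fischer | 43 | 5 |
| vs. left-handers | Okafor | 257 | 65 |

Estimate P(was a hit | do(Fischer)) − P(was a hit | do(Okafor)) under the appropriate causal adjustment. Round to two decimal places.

-0.12

Pitcher handedness differs across players for reasons unrelated to any effect of the player itself, and it separately predicts the outcome — a classic confounder. We must compare within pitcher handedness levels.
Adjusting over the population distribution of pitcher handedness: 0.500·(0.319−0.419) + 0.500·(0.116−0.253) = -0.118.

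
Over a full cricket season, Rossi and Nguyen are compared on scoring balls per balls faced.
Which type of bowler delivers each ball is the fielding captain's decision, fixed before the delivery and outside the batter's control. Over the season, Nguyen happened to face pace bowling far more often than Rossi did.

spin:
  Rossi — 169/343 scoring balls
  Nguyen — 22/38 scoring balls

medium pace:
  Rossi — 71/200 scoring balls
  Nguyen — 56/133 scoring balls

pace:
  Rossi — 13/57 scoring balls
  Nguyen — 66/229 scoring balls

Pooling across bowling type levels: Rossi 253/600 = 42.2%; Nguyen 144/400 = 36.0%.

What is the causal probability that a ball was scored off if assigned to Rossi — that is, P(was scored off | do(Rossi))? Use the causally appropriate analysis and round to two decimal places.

0.37

Nothing the player does changes bowling type; the imbalance is an allocation artefact. With bowling type also predicting the outcome, the pooled figure is confounded, and the within-stratum comparison is the causal one.
Standardising Rossi to the population bowling type mix: 0.381·169/343 + 0.333·71/200 + 0.286·13/57 = 0.371.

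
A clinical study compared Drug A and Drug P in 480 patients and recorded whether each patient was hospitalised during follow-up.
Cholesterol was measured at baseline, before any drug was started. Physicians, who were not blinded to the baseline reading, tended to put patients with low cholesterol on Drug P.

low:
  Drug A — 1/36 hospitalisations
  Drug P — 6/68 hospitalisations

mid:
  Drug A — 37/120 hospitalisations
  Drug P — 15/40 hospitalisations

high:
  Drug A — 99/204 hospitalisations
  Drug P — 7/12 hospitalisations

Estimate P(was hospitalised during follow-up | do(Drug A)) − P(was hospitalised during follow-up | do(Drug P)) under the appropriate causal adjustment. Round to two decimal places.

-0.08

The imbalance in cholesterol arose from how patients were allocated, not from anything the drug did; and cholesterol independently affects the outcome. The pooled gap is confounded — condition on cholesterol.
Adjusting over the population distribution of cholesterol: 0.217·(0.028−0.088) + 0.333·(0.308−0.375) + 0.450·(0.485−0.583) = -0.079.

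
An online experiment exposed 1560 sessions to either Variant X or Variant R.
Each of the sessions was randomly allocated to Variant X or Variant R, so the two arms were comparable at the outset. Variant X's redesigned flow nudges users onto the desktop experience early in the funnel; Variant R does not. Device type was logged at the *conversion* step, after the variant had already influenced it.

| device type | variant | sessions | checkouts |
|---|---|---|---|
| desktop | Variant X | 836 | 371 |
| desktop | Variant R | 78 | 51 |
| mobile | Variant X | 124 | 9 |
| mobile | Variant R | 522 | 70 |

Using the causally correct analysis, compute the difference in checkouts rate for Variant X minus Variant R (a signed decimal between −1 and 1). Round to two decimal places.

The stratified and pooled comparisons disagree (Variant R wins within each device type; Variant X wins overall), so the answer turns on the causal role of device type.
Device type is downstream of the variant. One should not condition on a consequence of treatment, so the overall rates are the right comparison.
The causal difference is the pooled difference: 0.396 − 0.202 = +0.194.

+0.19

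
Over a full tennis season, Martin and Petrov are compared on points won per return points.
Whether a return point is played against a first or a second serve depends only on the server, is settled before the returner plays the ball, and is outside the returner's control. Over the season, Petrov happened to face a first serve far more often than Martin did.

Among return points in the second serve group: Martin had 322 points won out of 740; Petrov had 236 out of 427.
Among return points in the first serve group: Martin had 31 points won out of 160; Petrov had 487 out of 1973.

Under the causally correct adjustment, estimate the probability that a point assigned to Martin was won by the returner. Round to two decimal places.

The stratified and pooled comparisons disagree (Petrov wins within each serve type; Martin wins overall), so the answer turns on the causal role of serve type.
Nothing the player does changes serve type; the imbalance is an allocation artefact. With serve type also predicting the outcome, the pooled figure is confounded, and the within-stratum comparison is the causal one.
Standardising Martin to the population serve type mix: 0.354·322/740 + 0.646·31/160 = 0.279.

0.28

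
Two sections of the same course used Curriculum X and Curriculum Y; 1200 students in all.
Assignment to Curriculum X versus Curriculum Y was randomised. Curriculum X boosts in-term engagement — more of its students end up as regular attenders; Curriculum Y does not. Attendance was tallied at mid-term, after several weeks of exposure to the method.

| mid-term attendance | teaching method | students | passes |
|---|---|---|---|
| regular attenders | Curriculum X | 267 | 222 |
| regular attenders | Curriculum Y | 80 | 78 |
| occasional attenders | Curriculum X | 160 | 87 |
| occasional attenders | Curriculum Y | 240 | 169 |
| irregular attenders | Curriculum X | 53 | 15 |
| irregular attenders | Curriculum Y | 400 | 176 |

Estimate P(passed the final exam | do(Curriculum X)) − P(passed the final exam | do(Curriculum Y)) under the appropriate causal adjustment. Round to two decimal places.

+0.09

The distribution of mid-term attendance is itself part of what the teaching method does — it is an intermediate outcome. Holding it fixed would remove that part of the effect; the total effect is the pooled difference.
The causal difference is the pooled difference: 0.675 − 0.588 = +0.087.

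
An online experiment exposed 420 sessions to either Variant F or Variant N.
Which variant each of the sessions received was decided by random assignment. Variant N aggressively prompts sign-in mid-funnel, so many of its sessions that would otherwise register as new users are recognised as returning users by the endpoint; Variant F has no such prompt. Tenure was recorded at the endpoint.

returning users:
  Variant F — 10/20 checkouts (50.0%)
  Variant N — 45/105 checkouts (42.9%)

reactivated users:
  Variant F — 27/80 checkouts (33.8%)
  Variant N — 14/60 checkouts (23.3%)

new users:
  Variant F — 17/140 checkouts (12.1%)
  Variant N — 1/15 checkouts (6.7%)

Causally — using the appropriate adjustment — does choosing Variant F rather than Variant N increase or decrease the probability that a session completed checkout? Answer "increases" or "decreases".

Variant F is higher inside every user tenure stratum but Variant N is higher in aggregate. Whether to stratify depends on how user tenure relates to the variant.
User tenure is recorded after the variant and is itself shifted by it — it sits on the causal path from variant to outcome. Conditioning on a mediator would strip out part of the effect we want; the pooled comparison gives the total causal effect.
Pooled: Variant F 22.5% vs Variant N 33.3%; Variant N is higher overall.

decreases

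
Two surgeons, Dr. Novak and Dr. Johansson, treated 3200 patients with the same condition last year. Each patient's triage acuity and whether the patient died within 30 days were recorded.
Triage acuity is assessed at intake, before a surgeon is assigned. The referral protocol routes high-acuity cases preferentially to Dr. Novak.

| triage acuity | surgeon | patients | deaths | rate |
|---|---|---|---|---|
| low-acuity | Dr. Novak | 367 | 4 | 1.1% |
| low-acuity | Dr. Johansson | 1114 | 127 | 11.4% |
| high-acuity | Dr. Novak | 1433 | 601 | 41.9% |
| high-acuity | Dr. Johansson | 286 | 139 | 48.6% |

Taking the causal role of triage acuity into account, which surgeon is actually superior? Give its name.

Dr. Novak

Dr. Novak is lower inside every triage acuity stratum but Dr. Johansson is lower in aggregate. Whether to stratify depends on how triage acuity relates to the surgeon.
The imbalance in triage acuity arose from how patients were allocated, not from anything the surgeon did; and triage acuity independently affects the outcome. The pooled gap is confounded — condition on triage acuity.
Within each level — low-acuity: 1.1% vs 11.4%; high-acuity: 41.9% vs 48.6% — Dr. Novak is lower every time.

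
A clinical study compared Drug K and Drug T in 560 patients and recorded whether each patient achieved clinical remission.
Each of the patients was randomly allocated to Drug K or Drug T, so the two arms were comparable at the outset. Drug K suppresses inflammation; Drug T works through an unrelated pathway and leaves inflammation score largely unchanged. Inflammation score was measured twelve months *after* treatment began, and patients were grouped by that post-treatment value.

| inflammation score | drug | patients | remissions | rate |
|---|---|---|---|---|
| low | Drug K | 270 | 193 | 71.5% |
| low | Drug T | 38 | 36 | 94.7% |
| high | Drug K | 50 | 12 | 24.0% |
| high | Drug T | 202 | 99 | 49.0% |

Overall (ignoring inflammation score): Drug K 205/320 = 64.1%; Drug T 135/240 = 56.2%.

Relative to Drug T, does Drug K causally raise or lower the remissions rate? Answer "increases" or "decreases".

Stratifying would compare drugs among patients the drugs themselves sorted into inflammation score groups — a form of selection on an intermediate. The unconditioned pooled rates give the total causal effect.
Pooled: Drug K 64.1% vs Drug T 56.2%; Drug K is higher overall.

increases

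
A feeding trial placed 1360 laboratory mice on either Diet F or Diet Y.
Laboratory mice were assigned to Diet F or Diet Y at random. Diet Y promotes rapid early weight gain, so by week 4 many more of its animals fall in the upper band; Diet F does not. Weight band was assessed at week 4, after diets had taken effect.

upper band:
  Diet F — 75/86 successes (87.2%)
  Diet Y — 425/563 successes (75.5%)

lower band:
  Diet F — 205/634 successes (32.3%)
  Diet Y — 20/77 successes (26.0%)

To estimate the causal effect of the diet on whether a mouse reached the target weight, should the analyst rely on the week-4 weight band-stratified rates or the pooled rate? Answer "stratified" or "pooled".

pooled

The week-4 weight band-specific comparison favours Diet F throughout, but the pooled figures favour Diet Y. The question is whether to condition on week-4 weight band.
The distribution of week-4 weight band is itself part of what the diet does — it is an intermediate outcome. Holding it fixed would remove that part of the effect; the total effect is the pooled difference.
Pooled: Diet F 38.9% vs Diet Y 69.5%; Diet Y is higher overall.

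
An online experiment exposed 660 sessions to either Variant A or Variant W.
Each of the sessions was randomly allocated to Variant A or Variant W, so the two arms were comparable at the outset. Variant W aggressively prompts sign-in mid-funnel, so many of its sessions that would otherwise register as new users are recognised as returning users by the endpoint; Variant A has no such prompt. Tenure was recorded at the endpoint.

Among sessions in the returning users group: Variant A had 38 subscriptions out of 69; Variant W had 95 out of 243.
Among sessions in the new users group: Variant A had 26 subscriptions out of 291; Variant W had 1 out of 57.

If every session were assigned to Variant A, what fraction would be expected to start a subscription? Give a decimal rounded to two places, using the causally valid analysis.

0.18

User tenure is downstream of the variant. One should not condition on a consequence of treatment, so the overall rates are the right comparison.
So P(outcome | do(Variant A)) is just the pooled rate for Variant A: 64/360 = 0.178.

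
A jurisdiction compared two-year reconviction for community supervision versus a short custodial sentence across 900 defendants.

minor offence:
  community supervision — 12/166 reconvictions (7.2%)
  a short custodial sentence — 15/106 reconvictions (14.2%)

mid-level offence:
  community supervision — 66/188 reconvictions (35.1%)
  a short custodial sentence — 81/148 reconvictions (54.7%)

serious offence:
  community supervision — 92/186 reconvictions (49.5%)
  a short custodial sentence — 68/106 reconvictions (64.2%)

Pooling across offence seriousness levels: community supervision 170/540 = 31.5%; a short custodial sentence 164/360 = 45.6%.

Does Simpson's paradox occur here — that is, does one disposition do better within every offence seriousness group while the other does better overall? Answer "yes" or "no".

no

Within each offence seriousness level (minor offence 7.2% vs 14.2%; mid-level offence 35.1% vs 54.7%; serious offence 49.5% vs 64.2%), community supervision has the lower rate every time. Pooled: 31.5% vs 45.6% — community supervision has the lower rate overall. They agree.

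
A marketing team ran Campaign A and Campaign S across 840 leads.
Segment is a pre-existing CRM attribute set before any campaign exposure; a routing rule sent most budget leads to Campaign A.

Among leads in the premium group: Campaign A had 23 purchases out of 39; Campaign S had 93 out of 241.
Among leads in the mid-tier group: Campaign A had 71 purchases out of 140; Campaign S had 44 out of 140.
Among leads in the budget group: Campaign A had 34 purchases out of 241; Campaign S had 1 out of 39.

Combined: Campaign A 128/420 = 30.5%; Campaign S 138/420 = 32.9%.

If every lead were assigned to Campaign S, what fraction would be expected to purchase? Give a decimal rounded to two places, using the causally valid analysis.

The imbalance in customer segment arose from how leads were allocated, not from anything the campaign did; and customer segment independently affects the outcome. The pooled gap is confounded — condition on customer segment.
Standardising Campaign S to the population customer segment mix: 0.333·93/241 + 0.333·44/140 + 0.333·1/39 = 0.242.

0.24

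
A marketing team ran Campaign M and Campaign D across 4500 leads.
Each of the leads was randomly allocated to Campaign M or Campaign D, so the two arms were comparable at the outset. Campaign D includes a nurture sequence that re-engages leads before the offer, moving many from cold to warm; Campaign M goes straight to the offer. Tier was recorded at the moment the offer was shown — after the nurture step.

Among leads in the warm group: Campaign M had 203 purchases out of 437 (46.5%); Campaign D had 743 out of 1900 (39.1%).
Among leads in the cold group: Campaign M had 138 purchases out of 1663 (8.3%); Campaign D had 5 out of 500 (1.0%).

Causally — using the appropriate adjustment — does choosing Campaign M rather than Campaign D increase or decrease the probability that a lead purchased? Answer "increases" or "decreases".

Engagement tier is recorded after the campaign and is itself shifted by it — it sits on the causal path from campaign to outcome. Conditioning on a mediator would strip out part of the effect we want; the pooled comparison gives the total causal effect.
Pooled: Campaign M 16.2% vs Campaign D 31.2%; Campaign D is higher overall.

decreases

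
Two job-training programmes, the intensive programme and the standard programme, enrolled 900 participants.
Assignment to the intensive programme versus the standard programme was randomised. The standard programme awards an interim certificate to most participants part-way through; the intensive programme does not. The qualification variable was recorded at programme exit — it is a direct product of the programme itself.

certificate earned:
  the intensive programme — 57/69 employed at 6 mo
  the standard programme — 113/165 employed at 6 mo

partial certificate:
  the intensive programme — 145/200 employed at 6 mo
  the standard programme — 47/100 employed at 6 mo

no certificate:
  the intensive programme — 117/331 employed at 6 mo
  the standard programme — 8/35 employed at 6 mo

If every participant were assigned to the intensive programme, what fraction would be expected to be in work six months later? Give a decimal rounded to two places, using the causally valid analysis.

0.53

Qualification attained during the programme lies on the pathway programme → qualification attained during the programme → outcome, so adjusting for it blocks the indirect effect. For the total causal effect of programme, use the unadjusted pooled rates.
So P(outcome | do(the intensive programme)) is just the pooled rate for the intensive programme: 319/600 = 0.532.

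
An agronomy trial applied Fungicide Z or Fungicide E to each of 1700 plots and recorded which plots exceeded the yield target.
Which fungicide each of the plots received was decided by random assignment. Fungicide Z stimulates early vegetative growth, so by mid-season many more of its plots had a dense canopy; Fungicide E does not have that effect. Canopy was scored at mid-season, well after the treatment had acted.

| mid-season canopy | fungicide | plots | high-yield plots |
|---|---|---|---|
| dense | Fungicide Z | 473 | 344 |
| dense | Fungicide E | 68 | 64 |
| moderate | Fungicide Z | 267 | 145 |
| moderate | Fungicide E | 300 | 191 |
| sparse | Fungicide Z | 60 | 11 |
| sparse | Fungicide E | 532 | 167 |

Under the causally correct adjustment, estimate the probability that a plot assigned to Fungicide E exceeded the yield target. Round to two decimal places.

0.47

Mid-season canopy here is a post-treatment variable shaped by the fungicide; conditioning on it would introduce bias rather than remove it. The overall comparison is the causal one.
So P(outcome | do(Fungicide E)) is just the pooled rate for Fungicide E: 422/900 = 0.469.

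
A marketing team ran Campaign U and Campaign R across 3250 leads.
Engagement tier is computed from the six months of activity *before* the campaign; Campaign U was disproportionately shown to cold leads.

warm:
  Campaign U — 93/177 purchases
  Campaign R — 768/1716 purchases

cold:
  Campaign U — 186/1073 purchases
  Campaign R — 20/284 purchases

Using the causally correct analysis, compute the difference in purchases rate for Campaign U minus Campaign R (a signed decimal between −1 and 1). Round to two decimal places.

The stratified and pooled comparisons disagree (Campaign U wins within each engagement tier; Campaign R wins overall), so the answer turns on the causal role of engagement tier.
The imbalance in engagement tier arose from how leads were allocated, not from anything the campaign did; and engagement tier independently affects the outcome. The pooled gap is confounded — condition on engagement tier.
Adjusting over the population distribution of engagement tier: 0.582·(0.525−0.448) + 0.418·(0.173−0.070) = +0.088.

+0.09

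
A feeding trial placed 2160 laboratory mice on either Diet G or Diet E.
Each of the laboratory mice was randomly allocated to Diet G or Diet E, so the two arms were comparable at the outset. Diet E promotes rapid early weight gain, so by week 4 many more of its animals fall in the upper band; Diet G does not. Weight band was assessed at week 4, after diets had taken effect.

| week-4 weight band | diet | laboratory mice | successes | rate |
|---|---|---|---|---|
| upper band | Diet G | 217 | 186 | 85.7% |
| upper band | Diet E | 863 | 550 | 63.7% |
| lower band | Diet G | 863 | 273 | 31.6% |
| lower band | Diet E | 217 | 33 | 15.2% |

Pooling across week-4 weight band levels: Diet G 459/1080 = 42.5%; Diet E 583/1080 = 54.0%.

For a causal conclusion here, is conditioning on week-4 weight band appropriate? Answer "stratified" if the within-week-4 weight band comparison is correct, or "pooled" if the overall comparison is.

pooled

The stratified and pooled comparisons disagree (Diet G wins within each week-4 weight band; Diet E wins overall), so the answer turns on the causal role of week-4 weight band.
Because the diet influences week-4 weight band, week-4 weight band is a post-treatment mediator, not a confounder. Stratifying on it would bias the estimate; the causal effect is the crude pooled difference.
Pooled: Diet G 42.5% vs Diet E 54.0%; Diet E is higher overall.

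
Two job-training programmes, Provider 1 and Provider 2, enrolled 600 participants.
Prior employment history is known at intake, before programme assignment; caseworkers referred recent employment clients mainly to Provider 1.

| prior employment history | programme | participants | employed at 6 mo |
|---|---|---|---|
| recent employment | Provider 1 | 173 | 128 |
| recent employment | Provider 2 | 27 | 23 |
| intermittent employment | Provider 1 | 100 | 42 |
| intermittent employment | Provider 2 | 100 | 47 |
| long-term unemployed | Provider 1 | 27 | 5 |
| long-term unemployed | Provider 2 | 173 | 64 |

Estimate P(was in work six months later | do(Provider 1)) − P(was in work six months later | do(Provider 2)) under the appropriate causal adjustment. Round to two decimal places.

Provider 2 is higher inside every prior employment history stratum but Provider 1 is higher in aggregate. Whether to stratify depends on how prior employment history relates to the programme.
Prior employment history differs across programmes for reasons unrelated to any effect of the programme itself, and it separately predicts the outcome — a classic confounder. We must compare within prior employment history levels.
Adjusting over the population distribution of prior employment history: 0.333·(0.740−0.852) + 0.333·(0.420−0.470) + 0.333·(0.185−0.370) = -0.116.

-0.12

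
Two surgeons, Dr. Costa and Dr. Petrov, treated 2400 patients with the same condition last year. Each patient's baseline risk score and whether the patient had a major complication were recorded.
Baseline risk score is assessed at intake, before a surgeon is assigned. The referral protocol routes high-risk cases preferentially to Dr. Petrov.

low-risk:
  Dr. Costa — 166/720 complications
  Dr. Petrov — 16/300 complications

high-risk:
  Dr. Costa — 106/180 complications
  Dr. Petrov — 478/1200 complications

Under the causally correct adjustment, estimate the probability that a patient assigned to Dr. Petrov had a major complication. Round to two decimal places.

0.25

Within every baseline risk score level Dr. Petrov has the lower rate, yet pooled Dr. Costa does — Simpson's reversal.
Baseline risk score differs across surgeons for reasons unrelated to any effect of the surgeon itself, and it separately predicts the outcome — a classic confounder. We must compare within baseline risk score levels.
Standardising Dr. Petrov to the population baseline risk score mix: 0.425·16/300 + 0.575·478/1200 = 0.252.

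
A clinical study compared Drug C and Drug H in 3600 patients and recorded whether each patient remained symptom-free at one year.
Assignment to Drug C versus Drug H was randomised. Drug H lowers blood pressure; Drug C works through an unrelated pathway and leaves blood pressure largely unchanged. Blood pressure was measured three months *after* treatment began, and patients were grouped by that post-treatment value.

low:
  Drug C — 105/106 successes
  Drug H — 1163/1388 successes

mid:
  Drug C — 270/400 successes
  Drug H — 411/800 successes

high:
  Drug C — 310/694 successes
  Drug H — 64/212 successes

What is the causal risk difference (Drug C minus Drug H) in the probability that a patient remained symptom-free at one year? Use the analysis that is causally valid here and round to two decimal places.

Blood pressure lies on the pathway drug → blood pressure → outcome, so adjusting for it blocks the indirect effect. For the total causal effect of drug, use the unadjusted pooled rates.
The causal difference is the pooled difference: 0.571 − 0.682 = -0.112.

-0.11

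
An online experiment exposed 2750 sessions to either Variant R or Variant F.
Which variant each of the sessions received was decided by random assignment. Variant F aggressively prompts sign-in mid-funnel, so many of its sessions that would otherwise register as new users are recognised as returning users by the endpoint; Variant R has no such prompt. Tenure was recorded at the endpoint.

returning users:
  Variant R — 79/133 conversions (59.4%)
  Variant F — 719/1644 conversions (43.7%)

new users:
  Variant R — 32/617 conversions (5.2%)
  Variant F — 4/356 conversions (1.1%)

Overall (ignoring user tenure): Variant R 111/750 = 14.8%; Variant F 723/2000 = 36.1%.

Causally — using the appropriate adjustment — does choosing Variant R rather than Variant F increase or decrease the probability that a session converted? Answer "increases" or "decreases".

Within every user tenure level Variant R has the higher rate, yet pooled Variant F does — Simpson's reversal.
User tenure here is a post-treatment variable shaped by the variant; conditioning on it would introduce bias rather than remove it. The overall comparison is the causal one.
Pooled: Variant R 14.8% vs Variant F 36.1%; Variant F is higher overall.

decreases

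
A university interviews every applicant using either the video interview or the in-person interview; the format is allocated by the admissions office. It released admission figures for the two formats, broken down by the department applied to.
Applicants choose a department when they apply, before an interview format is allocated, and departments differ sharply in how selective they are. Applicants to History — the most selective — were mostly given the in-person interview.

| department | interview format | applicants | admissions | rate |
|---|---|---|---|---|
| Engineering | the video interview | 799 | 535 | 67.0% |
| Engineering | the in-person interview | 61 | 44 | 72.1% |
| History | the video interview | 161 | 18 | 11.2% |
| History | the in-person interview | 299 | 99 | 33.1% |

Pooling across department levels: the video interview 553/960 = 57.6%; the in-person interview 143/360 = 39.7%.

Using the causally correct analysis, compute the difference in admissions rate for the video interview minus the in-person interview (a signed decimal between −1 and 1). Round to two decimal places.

The department-specific comparison favours the in-person interview throughout, but the pooled figures favour the video interview. The question is whether to condition on department.
Department satisfies the back-door criterion: it is not a descendant of the interview format, and it blocks the spurious path from interview format to outcome. Adjusting for it (i.e., using the within-department rates) gives the causal effect.
Adjusting over the population distribution of department: 0.652·(0.670−0.721) + 0.348·(0.112−0.331) = -0.110.

-0.11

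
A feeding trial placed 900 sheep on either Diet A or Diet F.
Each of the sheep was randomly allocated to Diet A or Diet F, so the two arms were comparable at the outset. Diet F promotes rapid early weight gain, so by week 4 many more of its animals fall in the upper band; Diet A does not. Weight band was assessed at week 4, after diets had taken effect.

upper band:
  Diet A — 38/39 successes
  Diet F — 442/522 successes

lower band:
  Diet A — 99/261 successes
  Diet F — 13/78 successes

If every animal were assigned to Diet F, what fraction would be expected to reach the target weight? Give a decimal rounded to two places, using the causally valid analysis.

0.76

Week-4 weight band is recorded after the diet and is itself shifted by it — it sits on the causal path from diet to outcome. Conditioning on a mediator would strip out part of the effect we want; the pooled comparison gives the total causal effect.
So P(outcome | do(Diet F)) is just the pooled rate for Diet F: 455/600 = 0.758.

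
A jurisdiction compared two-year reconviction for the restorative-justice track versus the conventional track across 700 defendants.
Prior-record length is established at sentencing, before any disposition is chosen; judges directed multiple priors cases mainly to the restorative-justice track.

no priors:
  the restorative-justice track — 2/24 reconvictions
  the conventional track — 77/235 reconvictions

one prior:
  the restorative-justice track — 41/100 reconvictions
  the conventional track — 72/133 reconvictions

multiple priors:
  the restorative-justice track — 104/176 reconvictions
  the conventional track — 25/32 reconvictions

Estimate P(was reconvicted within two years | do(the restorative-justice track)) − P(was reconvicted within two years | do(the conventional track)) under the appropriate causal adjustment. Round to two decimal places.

Nothing the disposition does changes prior-record length; the imbalance is an allocation artefact. With prior-record length also predicting the outcome, the pooled figure is confounded, and the within-stratum comparison is the causal one.
Adjusting over the population distribution of prior-record length: 0.370·(0.083−0.328) + 0.333·(0.410−0.541) + 0.297·(0.591−0.781) = -0.191.

-0.19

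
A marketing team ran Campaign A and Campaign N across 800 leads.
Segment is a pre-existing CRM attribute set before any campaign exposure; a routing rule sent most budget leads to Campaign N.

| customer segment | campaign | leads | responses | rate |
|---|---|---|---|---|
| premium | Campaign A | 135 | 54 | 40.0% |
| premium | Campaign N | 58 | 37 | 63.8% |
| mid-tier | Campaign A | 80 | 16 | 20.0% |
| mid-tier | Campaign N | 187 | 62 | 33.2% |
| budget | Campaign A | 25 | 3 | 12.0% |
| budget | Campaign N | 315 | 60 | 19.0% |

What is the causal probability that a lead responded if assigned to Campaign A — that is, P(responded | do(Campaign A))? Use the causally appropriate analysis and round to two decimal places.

The customer segment-specific comparison favours Campaign N throughout, but the pooled figures favour Campaign A. The question is whether to condition on customer segment.
Customer segment is set before the campaign has any effect — it is not caused by the campaign — and it independently drives the outcome. That makes it a confounder, so the causal comparison is within customer segment levels.
Standardising Campaign A to the population customer segment mix: 0.241·54/135 + 0.334·16/80 + 0.425·3/25 = 0.214.

0.21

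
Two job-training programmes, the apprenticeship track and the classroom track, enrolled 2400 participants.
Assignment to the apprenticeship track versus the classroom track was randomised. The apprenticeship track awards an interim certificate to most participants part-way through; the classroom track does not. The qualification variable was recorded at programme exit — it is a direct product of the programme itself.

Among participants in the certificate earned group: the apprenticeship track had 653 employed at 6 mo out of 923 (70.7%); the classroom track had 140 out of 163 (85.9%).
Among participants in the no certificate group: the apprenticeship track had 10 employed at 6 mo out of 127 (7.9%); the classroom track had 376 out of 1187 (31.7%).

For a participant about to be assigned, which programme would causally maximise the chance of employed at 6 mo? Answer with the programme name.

the classroom track is higher inside every qualification attained during the programme stratum but the apprenticeship track is higher in aggregate. Whether to stratify depends on how qualification attained during the programme relates to the programme.
Qualification attained during the programme here is a post-treatment variable shaped by the programme; conditioning on it would introduce bias rather than remove it. The overall comparison is the causal one.
Pooled: the apprenticeship track 63.1% vs the classroom track 38.2%; the apprenticeship track is higher overall.

the apprenticeship track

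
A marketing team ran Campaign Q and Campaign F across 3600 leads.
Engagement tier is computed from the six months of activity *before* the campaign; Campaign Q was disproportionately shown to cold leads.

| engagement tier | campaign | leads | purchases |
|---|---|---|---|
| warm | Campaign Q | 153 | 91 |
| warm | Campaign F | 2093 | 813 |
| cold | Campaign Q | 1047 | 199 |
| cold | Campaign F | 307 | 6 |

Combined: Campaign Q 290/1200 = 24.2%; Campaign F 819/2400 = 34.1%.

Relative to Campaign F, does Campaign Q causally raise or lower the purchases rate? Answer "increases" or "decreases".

increases

Campaign Q is higher inside every engagement tier stratum but Campaign F is higher in aggregate. Whether to stratify depends on how engagement tier relates to the campaign.
The imbalance in engagement tier arose from how leads were allocated, not from anything the campaign did; and engagement tier independently affects the outcome. The pooled gap is confounded — condition on engagement tier.
Within each level — warm: 59.5% vs 38.8%; cold: 19.0% vs 2.0% — Campaign Q is higher every time.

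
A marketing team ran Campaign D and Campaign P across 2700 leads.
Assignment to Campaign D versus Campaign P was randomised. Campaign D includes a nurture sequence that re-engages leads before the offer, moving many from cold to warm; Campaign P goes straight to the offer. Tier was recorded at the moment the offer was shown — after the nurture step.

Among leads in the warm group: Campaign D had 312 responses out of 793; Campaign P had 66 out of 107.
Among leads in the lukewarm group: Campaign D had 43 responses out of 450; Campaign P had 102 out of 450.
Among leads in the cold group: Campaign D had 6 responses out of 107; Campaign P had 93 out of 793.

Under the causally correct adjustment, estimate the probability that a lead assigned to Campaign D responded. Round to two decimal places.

Engagement tier is downstream of the campaign. One should not condition on a consequence of treatment, so the overall rates are the right comparison.
So P(outcome | do(Campaign D)) is just the pooled rate for Campaign D: 361/1350 = 0.267.

0.27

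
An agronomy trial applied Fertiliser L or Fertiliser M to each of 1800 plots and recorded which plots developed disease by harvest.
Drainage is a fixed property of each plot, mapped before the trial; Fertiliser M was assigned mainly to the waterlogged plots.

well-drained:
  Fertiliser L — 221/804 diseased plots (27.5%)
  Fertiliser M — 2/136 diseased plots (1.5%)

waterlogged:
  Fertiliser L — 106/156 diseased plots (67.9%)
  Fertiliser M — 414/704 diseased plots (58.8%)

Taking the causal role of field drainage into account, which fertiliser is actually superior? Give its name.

Fertiliser M

Fertiliser M is lower inside every field drainage stratum but Fertiliser L is lower in aggregate. Whether to stratify depends on how field drainage relates to the fertiliser.
Since field drainage is a pre-existing factor (not a product of the fertiliser) and it affects the outcome on its own, it is a confounder. The stratified rates, not the pooled rate, identify the causal effect.
Within each level — well-drained: 27.5% vs 1.5%; waterlogged: 67.9% vs 58.8% — Fertiliser M is lower every time.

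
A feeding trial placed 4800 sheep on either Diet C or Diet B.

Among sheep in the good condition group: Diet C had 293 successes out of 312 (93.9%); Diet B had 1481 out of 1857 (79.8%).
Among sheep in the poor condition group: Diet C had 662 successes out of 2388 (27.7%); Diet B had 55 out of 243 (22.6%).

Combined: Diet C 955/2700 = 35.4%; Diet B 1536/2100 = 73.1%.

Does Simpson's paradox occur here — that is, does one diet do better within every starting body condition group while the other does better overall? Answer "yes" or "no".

yes

Within each starting body condition level (good condition 93.9% vs 79.8%; poor condition 27.7% vs 22.6%), Diet C has the higher rate every time. Pooled: 35.4% vs 73.1% — Diet B has the higher rate overall. The two comparisons disagree.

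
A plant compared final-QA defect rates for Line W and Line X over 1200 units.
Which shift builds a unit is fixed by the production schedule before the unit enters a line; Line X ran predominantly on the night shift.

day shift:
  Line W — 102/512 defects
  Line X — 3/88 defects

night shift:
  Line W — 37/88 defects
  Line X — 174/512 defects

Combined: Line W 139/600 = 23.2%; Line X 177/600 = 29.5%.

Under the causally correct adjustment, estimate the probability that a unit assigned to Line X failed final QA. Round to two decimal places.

0.19

Line X is lower inside every shift stratum but Line W is lower in aggregate. Whether to stratify depends on how shift relates to the line.
Here shift is a common cause — it drives both which line a case falls under and the outcome. The crude comparison mixes populations; the stratum-specific rates are the causally relevant ones.
Standardising Line X to the population shift mix: 0.500·3/88 + 0.500·174/512 = 0.187.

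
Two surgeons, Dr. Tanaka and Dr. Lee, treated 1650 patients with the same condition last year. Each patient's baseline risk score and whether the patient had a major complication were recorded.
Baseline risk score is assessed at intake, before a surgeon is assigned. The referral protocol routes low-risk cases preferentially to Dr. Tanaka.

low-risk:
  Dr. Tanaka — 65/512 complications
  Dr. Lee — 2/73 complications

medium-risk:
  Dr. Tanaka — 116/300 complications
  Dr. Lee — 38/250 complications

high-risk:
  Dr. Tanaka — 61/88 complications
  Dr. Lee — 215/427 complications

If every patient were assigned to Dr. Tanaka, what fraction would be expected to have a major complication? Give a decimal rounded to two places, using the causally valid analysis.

Dr. Lee is lower inside every baseline risk score stratum but Dr. Tanaka is lower in aggregate. Whether to stratify depends on how baseline risk score relates to the surgeon.
Since baseline risk score is a pre-existing factor (not a product of the surgeon) and it affects the outcome on its own, it is a confounder. The stratified rates, not the pooled rate, identify the causal effect.
Standardising Dr. Tanaka to the population baseline risk score mix: 0.355·65/512 + 0.333·116/300 + 0.312·61/88 = 0.390.

0.39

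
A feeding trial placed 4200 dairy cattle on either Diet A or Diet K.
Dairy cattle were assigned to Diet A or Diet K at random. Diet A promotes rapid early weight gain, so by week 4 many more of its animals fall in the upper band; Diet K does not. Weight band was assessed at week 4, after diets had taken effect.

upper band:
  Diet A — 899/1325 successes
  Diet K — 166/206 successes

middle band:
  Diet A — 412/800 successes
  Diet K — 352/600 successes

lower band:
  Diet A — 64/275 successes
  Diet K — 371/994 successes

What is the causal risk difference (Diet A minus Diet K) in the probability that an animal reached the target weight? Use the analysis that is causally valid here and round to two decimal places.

Because the diet influences week-4 weight band, week-4 weight band is a post-treatment mediator, not a confounder. Stratifying on it would bias the estimate; the causal effect is the crude pooled difference.
The causal difference is the pooled difference: 0.573 − 0.494 = +0.079.

+0.08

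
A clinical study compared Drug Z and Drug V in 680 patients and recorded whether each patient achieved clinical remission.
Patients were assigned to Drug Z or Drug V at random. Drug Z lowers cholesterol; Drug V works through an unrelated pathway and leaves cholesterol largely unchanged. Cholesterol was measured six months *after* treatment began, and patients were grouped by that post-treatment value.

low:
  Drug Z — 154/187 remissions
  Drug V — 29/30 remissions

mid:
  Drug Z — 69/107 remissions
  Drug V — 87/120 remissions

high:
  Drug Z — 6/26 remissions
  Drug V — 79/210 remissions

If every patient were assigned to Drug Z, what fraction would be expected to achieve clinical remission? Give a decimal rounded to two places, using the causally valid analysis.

0.72

The cholesterol-specific comparison favours Drug V throughout, but the pooled figures favour Drug Z. The question is whether to condition on cholesterol.
Cholesterol here is a post-treatment variable shaped by the drug; conditioning on it would introduce bias rather than remove it. The overall comparison is the causal one.
So P(outcome | do(Drug Z)) is just the pooled rate for Drug Z: 229/320 = 0.716.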